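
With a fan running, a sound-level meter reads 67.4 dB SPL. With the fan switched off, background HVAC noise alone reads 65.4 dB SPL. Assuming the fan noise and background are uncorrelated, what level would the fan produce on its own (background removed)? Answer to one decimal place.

Remove the background by subtracting linear intensities:
L_src = 10·log₁₀(10^(67.4/10) − 10^(65.4/10)) = 10·log₁₀(2028000) = 63.1 dB SPL.

63.1 dB SPL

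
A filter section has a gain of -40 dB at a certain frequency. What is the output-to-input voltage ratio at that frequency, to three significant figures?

Voltage ratio = 10^(dB/20).
10^(-40/20) = 10^(-2.000) = 0.0100.

0.0100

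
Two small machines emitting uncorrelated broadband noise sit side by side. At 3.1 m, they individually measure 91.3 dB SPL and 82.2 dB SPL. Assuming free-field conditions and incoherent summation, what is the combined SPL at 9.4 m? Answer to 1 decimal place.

82.2 dB SPL

Combined at 3.1 m: 10·log₁₀(10^(91.3/10)+10^(82.2/10)) = 91.80 dB SPL.
Then apply −20·log₁₀(9.4/3.1) = -9.64 dB → 82.2 dB SPL.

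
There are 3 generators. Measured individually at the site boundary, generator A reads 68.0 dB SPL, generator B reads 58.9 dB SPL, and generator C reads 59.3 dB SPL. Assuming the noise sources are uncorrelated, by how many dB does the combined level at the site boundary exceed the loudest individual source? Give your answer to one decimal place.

1.0 dB

Add the sources as powers (linear), then convert back to dB:
L_total = 10·log₁₀(10^(68.0/10) + 10^(58.9/10) + 10^(59.3/10)) = 69.00 dB SPL.
Excess over the loudest (68.0 dB): 69.00 − 68.0 = 1.0 dB.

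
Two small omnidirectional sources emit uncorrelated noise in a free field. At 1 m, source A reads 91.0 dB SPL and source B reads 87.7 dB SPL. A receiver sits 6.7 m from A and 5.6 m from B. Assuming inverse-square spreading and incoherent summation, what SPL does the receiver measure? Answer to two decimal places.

76.70 dB SPL

At the listener: L_A = 91.0 − 20·log₁₀(6.7) = 74.479 dB; L_B = 87.7 − 20·log₁₀(5.6) = 72.736 dB.
Combined: 10·log₁₀(10^(74.479/10)+10^(72.736/10)) = 76.70 dB SPL.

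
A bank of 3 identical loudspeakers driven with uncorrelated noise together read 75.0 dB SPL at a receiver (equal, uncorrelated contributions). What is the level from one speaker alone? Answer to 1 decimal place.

3 equal incoherent sources add 10·log₁₀(3) = 4.77 dB over one source.
L_one = 75.0 − 4.77 = 70.2 dB SPL.

70.2 dB SPL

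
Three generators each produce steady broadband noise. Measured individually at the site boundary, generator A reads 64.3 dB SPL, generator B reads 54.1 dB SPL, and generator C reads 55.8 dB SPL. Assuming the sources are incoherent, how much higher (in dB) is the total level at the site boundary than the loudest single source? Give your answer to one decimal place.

0.9 dB

Uncorrelated sources add in intensity (power), not in dB.
L_total = 10·log₁₀(10^(64.3/10) + 10^(54.1/10) + 10^(55.8/10)) = 65.22 dB SPL.
Excess over the loudest (64.3 dB): 65.22 − 64.3 = 0.9 dB.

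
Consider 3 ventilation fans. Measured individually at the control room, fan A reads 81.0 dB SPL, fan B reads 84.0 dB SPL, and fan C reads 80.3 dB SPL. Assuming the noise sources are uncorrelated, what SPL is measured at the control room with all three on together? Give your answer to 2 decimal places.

86.85 dB SPL

Uncorrelated sources add in intensity (power), not in dB.
L_total = 10·log₁₀(10^(81.0/10) + 10^(84.0/10) + 10^(80.3/10)) = 10·log₁₀(484200000) = 86.85 dB SPL.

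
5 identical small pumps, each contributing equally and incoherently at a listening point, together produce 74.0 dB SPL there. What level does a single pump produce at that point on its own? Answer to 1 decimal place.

5 equal incoherent sources add 10·log₁₀(5) = 6.99 dB over one source.
L_one = 74.0 − 6.99 = 67.0 dB SPL.

67.0 dB SPL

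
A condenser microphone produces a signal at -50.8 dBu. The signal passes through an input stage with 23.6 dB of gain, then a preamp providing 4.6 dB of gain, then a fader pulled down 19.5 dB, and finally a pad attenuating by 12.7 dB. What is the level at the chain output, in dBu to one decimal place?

-54.8 dBu

Gain stages sum in dB:
-50.8 + 23.6 + 4.6 − 19.5 − 12.7 = -54.8 dBu.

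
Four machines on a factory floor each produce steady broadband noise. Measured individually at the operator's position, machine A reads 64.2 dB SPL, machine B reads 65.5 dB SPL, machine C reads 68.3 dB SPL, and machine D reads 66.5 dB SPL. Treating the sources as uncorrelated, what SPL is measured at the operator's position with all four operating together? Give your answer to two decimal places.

72.41 dB SPL

Add the sources as powers (linear), then convert back to dB:
L_total = 10·log₁₀(10^(64.2/10) + 10^(65.5/10) + 10^(68.3/10) + 10^(66.5/10)) = 10·log₁₀(17410000) = 72.41 dB SPL.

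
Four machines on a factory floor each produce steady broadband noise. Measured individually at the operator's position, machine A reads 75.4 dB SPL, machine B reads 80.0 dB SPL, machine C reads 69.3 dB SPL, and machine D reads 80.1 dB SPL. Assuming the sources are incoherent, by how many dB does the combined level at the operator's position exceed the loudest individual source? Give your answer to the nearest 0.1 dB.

Add the sources as powers (linear), then convert back to dB:
L_total = 10·log₁₀(10^(75.4/10) + 10^(80.0/10) + 10^(69.3/10) + 10^(80.1/10)) = 83.90 dB SPL.
Excess over the loudest (80.1 dB): 83.90 − 80.1 = 3.8 dB.

3.8 dB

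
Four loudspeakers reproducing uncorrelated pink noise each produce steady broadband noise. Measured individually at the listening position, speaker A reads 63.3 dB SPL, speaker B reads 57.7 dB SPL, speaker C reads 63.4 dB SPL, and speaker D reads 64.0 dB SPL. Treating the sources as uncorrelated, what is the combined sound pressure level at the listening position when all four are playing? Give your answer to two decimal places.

68.71 dB SPL

Incoherent sources sum as intensities:
L_total = 10·log₁₀(10^(63.3/10) + 10^(57.7/10) + 10^(63.4/10) + 10^(64.0/10)) = 10·log₁₀(7426000) = 68.71 dB SPL.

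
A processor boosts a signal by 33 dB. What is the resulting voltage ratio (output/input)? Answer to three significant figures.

Voltage ratio = 10^(dB/20).
10^(33/20) = 10^(1.650) = 44.7.

44.7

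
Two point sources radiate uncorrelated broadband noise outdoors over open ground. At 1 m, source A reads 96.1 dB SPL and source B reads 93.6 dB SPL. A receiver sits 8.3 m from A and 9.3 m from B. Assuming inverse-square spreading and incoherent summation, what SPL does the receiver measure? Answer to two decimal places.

79.33 dB SPL

At the listener: L_A = 96.1 − 20·log₁₀(8.3) = 77.718 dB; L_B = 93.6 − 20·log₁₀(9.3) = 74.230 dB.
Combined: 10·log₁₀(10^(77.718/10)+10^(74.230/10)) = 79.33 dB SPL.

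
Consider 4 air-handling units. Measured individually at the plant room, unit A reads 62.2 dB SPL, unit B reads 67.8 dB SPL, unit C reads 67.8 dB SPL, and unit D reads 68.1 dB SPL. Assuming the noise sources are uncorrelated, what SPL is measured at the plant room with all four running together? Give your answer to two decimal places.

Uncorrelated sources add in intensity (power), not in dB.
L_total = 10·log₁₀(10^(62.2/10) + 10^(67.8/10) + 10^(67.8/10) + 10^(68.1/10)) = 10·log₁₀(20170000) = 73.05 dB SPL.

73.05 dB SPL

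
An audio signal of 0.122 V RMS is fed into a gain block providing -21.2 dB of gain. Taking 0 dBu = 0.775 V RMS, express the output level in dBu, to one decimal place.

Input level: 20·log₁₀(0.122/0.775) = -16.06 dBu.
Output: -16.06 − 21.2 = -37.3 dBu.

-37.3 dBu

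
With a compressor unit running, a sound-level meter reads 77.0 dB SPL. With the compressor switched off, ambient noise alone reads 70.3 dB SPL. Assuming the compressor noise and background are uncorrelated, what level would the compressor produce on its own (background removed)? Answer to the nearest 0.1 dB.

76.0 dB SPL

Remove the background by subtracting linear intensities:
L_src = 10·log₁₀(10^(77.0/10) − 10^(70.3/10)) = 10·log₁₀(39400000) = 76.0 dB SPL.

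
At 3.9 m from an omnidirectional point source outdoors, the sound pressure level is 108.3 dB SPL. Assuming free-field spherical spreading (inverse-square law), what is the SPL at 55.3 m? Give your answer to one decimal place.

85.3 dB SPL

Inverse-square spreading gives ΔL = −20·log₁₀(d₂/d₁).
ΔL = −20·log₁₀(55.3/3.9) = -23.03 dB, so L₂ = 108.3 + (-23.03) = 85.3 dB SPL.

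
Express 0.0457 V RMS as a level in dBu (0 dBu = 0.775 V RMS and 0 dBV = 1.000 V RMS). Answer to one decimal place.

-24.6 dBu

dBu = 20·log₁₀(V / 0.775 V).
20·log₁₀(0.0457/0.775) = -24.6 dBu.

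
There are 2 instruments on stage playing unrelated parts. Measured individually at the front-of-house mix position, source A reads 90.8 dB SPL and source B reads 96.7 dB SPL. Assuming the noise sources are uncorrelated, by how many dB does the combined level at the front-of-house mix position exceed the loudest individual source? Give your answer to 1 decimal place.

Incoherent sources sum as intensities:
L_total = 10·log₁₀(10^(90.8/10) + 10^(96.7/10)) = 97.69 dB SPL.
Excess over the loudest (96.7 dB): 97.69 − 96.7 = 1.0 dB.

1.0 dB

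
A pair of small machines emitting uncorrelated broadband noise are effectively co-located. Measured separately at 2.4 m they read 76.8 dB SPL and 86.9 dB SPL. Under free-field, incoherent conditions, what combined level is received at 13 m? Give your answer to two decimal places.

72.63 dB SPL

Combined at 2.4 m: 10·log₁₀(10^(76.8/10)+10^(86.9/10)) = 87.305 dB SPL.
Then apply −20·log₁₀(13/2.4) = -14.675 dB → 72.63 dB SPL.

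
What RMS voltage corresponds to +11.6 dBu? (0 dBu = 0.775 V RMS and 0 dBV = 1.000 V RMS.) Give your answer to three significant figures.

V = 0.775 V × 10^(+11.6/20).
= 0.775 × 3.802 = 2.95 V.

2.95 V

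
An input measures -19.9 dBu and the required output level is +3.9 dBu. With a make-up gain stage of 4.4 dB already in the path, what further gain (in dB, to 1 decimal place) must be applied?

The required make-up gain is the shortfall in the dB sum.
G = +3.9 − (-19.9) − 4.4 = 19.4 dB.

19.4 dB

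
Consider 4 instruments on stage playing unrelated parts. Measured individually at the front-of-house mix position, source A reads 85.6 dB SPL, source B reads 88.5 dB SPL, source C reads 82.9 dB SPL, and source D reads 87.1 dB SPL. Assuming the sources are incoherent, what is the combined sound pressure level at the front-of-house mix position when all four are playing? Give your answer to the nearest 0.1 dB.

92.5 dB SPL

Add the sources as powers (linear), then convert back to dB:
L_total = 10·log₁₀(10^(85.6/10) + 10^(88.5/10) + 10^(82.9/10) + 10^(87.1/10)) = 10·log₁₀(1779000000) = 92.5 dB SPL.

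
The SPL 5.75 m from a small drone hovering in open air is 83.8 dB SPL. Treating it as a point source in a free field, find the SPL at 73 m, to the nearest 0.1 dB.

61.7 dB SPL

Free-field point source: level drops by 20·log₁₀ of the distance ratio.
ΔL = −20·log₁₀(73/5.75) = -22.07 dB, so L₂ = 83.8 + (-22.07) = 61.7 dB SPL.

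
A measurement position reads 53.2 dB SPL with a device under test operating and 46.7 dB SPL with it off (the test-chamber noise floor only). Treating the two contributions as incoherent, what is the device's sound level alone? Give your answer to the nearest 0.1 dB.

52.1 dB SPL

Background correction is a power subtraction:
L_src = 10·log₁₀(10^(53.2/10) − 10^(46.7/10)) = 10·log₁₀(162200) = 52.1 dB SPL.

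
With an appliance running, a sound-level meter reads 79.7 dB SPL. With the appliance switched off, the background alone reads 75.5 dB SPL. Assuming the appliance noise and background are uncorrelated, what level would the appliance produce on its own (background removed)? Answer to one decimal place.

77.6 dB SPL

Remove the background by subtracting linear intensities:
L_src = 10·log₁₀(10^(79.7/10) − 10^(75.5/10)) = 10·log₁₀(57840000) = 77.6 dB SPL.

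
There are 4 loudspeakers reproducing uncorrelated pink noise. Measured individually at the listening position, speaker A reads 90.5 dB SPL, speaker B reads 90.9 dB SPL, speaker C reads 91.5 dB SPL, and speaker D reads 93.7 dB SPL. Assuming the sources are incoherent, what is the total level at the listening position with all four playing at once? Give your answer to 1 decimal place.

97.9 dB SPL

Uncorrelated sources add in intensity (power), not in dB.
L_total = 10·log₁₀(10^(90.5/10) + 10^(90.9/10) + 10^(91.5/10) + 10^(93.7/10)) = 10·log₁₀(6109000000) = 97.9 dB SPL.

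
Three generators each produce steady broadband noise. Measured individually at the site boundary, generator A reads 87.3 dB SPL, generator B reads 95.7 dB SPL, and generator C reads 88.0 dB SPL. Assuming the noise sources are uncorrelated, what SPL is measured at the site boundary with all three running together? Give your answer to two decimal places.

Uncorrelated sources add in intensity (power), not in dB.
L_total = 10·log₁₀(10^(87.3/10) + 10^(95.7/10) + 10^(88.0/10)) = 10·log₁₀(4883000000) = 96.89 dB SPL.

96.89 dB SPL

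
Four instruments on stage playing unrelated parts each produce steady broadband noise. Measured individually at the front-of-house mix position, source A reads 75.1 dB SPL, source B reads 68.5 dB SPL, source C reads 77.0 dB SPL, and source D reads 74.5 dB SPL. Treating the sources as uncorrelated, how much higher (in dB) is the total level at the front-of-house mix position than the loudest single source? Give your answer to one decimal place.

Incoherent sources sum as intensities:
L_total = 10·log₁₀(10^(75.1/10) + 10^(68.5/10) + 10^(77.0/10) + 10^(74.5/10)) = 80.71 dB SPL.
Excess over the loudest (77.0 dB): 80.71 − 77.0 = 3.7 dB.

3.7 dB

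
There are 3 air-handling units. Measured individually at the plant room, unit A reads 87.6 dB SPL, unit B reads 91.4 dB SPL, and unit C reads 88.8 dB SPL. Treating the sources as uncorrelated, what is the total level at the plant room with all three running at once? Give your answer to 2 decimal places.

Add the sources as powers (linear), then convert back to dB:
L_total = 10·log₁₀(10^(87.6/10) + 10^(91.4/10) + 10^(88.8/10)) = 10·log₁₀(2714000000) = 94.34 dB SPL.

94.34 dB SPL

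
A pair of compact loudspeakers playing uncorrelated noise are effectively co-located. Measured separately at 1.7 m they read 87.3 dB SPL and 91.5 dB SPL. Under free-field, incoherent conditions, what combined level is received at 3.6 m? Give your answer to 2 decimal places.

86.38 dB SPL

Combined at 1.7 m: 10·log₁₀(10^(87.3/10)+10^(91.5/10)) = 92.899 dB SPL.
Then apply −20·log₁₀(3.6/1.7) = -6.517 dB → 86.38 dB SPL.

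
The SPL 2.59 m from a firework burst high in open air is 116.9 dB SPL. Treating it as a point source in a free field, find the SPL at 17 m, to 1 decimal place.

Free-field point source: level drops by 20·log₁₀ of the distance ratio.
ΔL = −20·log₁₀(17/2.59) = -16.34 dB, so L₂ = 116.9 + (-16.34) = 100.6 dB SPL.

100.6 dB SPL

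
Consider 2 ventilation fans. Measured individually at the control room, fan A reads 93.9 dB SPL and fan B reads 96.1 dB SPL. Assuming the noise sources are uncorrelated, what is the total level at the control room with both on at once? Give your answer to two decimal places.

Incoherent sources sum as intensities:
L_total = 10·log₁₀(10^(93.9/10) + 10^(96.1/10)) = 10·log₁₀(6529000000) = 98.15 dB SPL.

98.15 dB SPL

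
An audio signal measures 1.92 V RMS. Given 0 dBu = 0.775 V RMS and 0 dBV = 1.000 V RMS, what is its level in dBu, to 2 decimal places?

dBu = 20·log₁₀(V / 0.775 V).
20·log₁₀(1.92/0.775) = +7.88 dBu.

+7.88 dBu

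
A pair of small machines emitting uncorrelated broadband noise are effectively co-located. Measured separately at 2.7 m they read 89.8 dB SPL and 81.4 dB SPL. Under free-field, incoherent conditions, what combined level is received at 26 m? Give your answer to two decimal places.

70.71 dB SPL

Combined at 2.7 m: 10·log₁₀(10^(89.8/10)+10^(81.4/10)) = 90.386 dB SPL.
Then apply −20·log₁₀(26/2.7) = -19.672 dB → 70.71 dB SPL.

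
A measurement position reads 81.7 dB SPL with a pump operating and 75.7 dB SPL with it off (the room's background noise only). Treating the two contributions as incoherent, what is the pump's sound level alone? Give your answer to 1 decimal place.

Subtract intensities: L_src = 10·log₁₀(10^(L_total/10) − 10^(L_bg/10)).
L_src = 10·log₁₀(10^(81.7/10) − 10^(75.7/10)) = 10·log₁₀(110800000) = 80.4 dB SPL.

80.4 dB SPL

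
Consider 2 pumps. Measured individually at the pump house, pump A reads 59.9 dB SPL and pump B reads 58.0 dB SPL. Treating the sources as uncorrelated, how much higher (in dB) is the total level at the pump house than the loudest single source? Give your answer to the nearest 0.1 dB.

Uncorrelated sources add in intensity (power), not in dB.
L_total = 10·log₁₀(10^(59.9/10) + 10^(58.0/10)) = 62.06 dB SPL.
Excess over the loudest (59.9 dB): 62.06 − 59.9 = 2.2 dB.

2.2 dB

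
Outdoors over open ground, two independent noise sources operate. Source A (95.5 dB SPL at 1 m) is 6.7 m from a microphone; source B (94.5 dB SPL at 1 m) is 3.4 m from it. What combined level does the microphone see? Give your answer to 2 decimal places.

At the listener: L_A = 95.5 − 20·log₁₀(6.7) = 78.979 dB; L_B = 94.5 − 20·log₁₀(3.4) = 83.870 dB.
Combined: 10·log₁₀(10^(78.979/10)+10^(83.870/10)) = 85.09 dB SPL.

85.09 dB SPL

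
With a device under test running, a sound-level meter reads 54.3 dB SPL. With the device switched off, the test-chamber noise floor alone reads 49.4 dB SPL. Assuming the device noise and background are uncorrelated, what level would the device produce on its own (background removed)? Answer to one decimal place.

Remove the background by subtracting linear intensities:
L_src = 10·log₁₀(10^(54.3/10) − 10^(49.4/10)) = 10·log₁₀(182100) = 52.6 dB SPL.

52.6 dB SPL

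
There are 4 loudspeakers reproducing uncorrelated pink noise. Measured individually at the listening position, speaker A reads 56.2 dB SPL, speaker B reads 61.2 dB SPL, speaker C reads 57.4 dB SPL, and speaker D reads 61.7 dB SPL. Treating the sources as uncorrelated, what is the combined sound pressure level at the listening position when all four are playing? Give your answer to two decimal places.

65.76 dB SPL

Uncorrelated sources add in intensity (power), not in dB.
L_total = 10·log₁₀(10^(56.2/10) + 10^(61.2/10) + 10^(57.4/10) + 10^(61.7/10)) = 10·log₁₀(3764000) = 65.76 dB SPL.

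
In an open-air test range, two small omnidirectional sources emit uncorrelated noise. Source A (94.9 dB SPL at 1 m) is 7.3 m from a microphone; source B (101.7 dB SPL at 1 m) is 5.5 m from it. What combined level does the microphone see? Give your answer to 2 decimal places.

87.38 dB SPL

At the listener: L_A = 94.9 − 20·log₁₀(7.3) = 77.634 dB; L_B = 101.7 − 20·log₁₀(5.5) = 86.893 dB.
Combined: 10·log₁₀(10^(77.634/10)+10^(86.893/10)) = 87.38 dB SPL.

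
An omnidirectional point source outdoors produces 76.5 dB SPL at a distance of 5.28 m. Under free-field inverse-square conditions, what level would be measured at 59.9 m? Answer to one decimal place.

For a point source in a free field, ΔL = −20·log₁₀(d₂/d₁).
ΔL = −20·log₁₀(59.9/5.28) = -21.10 dB, so L₂ = 76.5 + (-21.10) = 55.4 dB SPL.

55.4 dB SPL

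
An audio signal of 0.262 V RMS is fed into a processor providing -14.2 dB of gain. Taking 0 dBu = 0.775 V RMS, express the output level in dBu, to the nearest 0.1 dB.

-23.6 dBu

Input level: 20·log₁₀(0.262/0.775) = -9.42 dBu.
Output: -9.42 − 14.2 = -23.6 dBu.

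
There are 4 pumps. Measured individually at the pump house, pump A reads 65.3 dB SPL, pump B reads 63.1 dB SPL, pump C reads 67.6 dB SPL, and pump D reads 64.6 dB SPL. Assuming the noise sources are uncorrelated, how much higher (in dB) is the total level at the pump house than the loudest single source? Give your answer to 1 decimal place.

Incoherent sources sum as intensities:
L_total = 10·log₁₀(10^(65.3/10) + 10^(63.1/10) + 10^(67.6/10) + 10^(64.6/10)) = 71.48 dB SPL.
Excess over the loudest (67.6 dB): 71.48 − 67.6 = 3.9 dB.

3.9 dB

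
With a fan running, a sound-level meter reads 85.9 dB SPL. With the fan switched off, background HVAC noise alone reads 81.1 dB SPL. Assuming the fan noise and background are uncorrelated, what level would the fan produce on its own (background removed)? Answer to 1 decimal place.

84.2 dB SPL

Subtract intensities: L_src = 10·log₁₀(10^(L_total/10) − 10^(L_bg/10)).
L_src = 10·log₁₀(10^(85.9/10) − 10^(81.1/10)) = 10·log₁₀(260200000) = 84.2 dB SPL.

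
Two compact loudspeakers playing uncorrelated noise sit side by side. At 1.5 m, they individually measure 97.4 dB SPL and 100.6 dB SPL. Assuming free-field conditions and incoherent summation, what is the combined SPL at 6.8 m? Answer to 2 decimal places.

Combined at 1.5 m: 10·log₁₀(10^(97.4/10)+10^(100.6/10)) = 102.299 dB SPL.
Then apply −20·log₁₀(6.8/1.5) = -13.128 dB → 89.17 dB SPL.

89.17 dB SPL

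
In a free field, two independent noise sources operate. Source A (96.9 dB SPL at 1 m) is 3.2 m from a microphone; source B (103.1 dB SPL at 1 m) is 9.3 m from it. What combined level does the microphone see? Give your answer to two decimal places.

88.54 dB SPL

At the listener: L_A = 96.9 − 20·log₁₀(3.2) = 86.797 dB; L_B = 103.1 − 20·log₁₀(9.3) = 83.730 dB.
Combined: 10·log₁₀(10^(86.797/10)+10^(83.730/10)) = 88.54 dB SPL.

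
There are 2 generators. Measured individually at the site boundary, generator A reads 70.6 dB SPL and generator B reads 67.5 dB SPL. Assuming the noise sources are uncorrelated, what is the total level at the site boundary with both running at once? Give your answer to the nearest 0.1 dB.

72.3 dB SPL

Uncorrelated sources add in intensity (power), not in dB.
L_total = 10·log₁₀(10^(70.6/10) + 10^(67.5/10)) = 10·log₁₀(17100000) = 72.3 dB SPL.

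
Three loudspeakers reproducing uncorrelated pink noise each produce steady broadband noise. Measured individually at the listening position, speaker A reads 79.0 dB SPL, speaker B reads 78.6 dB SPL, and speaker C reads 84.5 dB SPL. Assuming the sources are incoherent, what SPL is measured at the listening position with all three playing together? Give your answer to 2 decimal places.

Incoherent sources sum as intensities:
L_total = 10·log₁₀(10^(79.0/10) + 10^(78.6/10) + 10^(84.5/10)) = 10·log₁₀(433700000) = 86.37 dB SPL.

86.37 dB SPL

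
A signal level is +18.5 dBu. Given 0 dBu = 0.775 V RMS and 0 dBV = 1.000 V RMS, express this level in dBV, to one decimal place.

The offset between the scales is 20·log₁₀(0.775/1.000) = −2.214 dB.
So dBV = +18.5 − 2.214 = +16.3 dBV.

+16.3 dBV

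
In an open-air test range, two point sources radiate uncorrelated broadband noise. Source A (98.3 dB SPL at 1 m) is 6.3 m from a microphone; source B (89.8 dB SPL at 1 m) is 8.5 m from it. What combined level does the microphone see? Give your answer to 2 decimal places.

82.64 dB SPL

At the listener: L_A = 98.3 − 20·log₁₀(6.3) = 82.313 dB; L_B = 89.8 − 20·log₁₀(8.5) = 71.212 dB.
Combined: 10·log₁₀(10^(82.313/10)+10^(71.212/10)) = 82.64 dB SPL.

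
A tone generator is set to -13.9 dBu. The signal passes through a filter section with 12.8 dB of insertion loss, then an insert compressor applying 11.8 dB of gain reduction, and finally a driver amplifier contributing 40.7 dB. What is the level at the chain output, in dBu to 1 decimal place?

Cascaded gains and losses add directly in dB.
-13.9 − 12.8 − 11.8 + 40.7 = +2.2 dBu.

+2.2 dBu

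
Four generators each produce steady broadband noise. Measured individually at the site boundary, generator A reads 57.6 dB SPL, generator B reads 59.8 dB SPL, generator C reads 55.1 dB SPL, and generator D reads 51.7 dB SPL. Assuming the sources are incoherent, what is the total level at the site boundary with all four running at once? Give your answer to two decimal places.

63.01 dB SPL

Uncorrelated sources add in intensity (power), not in dB.
L_total = 10·log₁₀(10^(57.6/10) + 10^(59.8/10) + 10^(55.1/10) + 10^(51.7/10)) = 10·log₁₀(2002000) = 63.01 dB SPL.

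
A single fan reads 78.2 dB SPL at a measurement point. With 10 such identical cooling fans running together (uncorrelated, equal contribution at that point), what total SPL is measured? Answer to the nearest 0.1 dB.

10 equal incoherent sources raise the level by 10·log₁₀(10) = 10.00 dB.
L_total = 78.2 + 10.00 = 88.2 dB SPL.

88.2 dB SPL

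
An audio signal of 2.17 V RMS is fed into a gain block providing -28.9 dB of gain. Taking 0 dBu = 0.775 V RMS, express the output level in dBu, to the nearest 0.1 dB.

Input level: 20·log₁₀(2.17/0.775) = 8.94 dBu.
Output: 8.94 − 28.9 = -20.0 dBu.

-20.0 dBu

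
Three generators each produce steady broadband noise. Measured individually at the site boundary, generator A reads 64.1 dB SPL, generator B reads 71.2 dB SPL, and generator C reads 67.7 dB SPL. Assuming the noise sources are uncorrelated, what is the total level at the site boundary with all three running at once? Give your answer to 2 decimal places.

73.35 dB SPL

Uncorrelated sources add in intensity (power), not in dB.
L_total = 10·log₁₀(10^(64.1/10) + 10^(71.2/10) + 10^(67.7/10)) = 10·log₁₀(21640000) = 73.35 dB SPL.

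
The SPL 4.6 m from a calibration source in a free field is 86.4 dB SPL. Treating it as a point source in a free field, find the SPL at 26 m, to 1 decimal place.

71.4 dB SPL

For a point source in a free field, ΔL = −20·log₁₀(d₂/d₁).
ΔL = −20·log₁₀(26/4.6) = -15.04 dB, so L₂ = 86.4 + (-15.04) = 71.4 dB SPL.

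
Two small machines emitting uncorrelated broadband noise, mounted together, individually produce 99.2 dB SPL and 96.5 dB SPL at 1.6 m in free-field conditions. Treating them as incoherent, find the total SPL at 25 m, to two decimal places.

77.19 dB SPL

Combined at 1.6 m: 10·log₁₀(10^(99.2/10)+10^(96.5/10)) = 101.067 dB SPL.
Then apply −20·log₁₀(25/1.6) = -23.876 dB → 77.19 dB SPL.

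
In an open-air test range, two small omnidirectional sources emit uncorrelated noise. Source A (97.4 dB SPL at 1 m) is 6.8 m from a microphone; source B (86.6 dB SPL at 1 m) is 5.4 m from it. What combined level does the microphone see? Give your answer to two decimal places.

At the listener: L_A = 97.4 − 20·log₁₀(6.8) = 80.750 dB; L_B = 86.6 − 20·log₁₀(5.4) = 71.952 dB.
Combined: 10·log₁₀(10^(80.750/10)+10^(71.952/10)) = 81.29 dB SPL.

81.29 dB SPL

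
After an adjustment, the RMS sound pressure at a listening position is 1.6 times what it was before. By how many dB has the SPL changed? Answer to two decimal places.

Sound pressure is an amplitude quantity: ΔL = 20·log₁₀(p₂/p₁).
20·log₁₀(1.6) = 4.08 dB.

4.08 dB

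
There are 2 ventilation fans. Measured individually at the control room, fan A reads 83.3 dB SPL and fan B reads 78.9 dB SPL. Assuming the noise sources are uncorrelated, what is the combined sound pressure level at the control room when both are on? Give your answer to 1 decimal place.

Uncorrelated sources add in intensity (power), not in dB.
L_total = 10·log₁₀(10^(83.3/10) + 10^(78.9/10)) = 10·log₁₀(291400000) = 84.6 dB SPL.

84.6 dB SPL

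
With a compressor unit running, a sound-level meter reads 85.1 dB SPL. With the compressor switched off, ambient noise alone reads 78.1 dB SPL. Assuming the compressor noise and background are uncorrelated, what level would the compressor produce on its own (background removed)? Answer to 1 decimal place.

Remove the background by subtracting linear intensities:
L_src = 10·log₁₀(10^(85.1/10) − 10^(78.1/10)) = 10·log₁₀(259000000) = 84.1 dB SPL.

84.1 dB SPL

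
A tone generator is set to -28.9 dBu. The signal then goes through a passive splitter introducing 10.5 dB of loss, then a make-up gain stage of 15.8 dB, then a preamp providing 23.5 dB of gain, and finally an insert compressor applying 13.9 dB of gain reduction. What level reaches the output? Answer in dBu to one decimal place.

Gain stages sum in dB:
-28.9 − 10.5 + 15.8 + 23.5 − 13.9 = -14.0 dBu.

-14.0 dBu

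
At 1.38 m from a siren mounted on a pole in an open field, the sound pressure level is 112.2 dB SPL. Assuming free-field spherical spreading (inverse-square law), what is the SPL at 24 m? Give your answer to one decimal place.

For a point source in a free field, ΔL = −20·log₁₀(d₂/d₁).
ΔL = −20·log₁₀(24/1.38) = -24.81 dB, so L₂ = 112.2 + (-24.81) = 87.4 dB SPL.

87.4 dB SPL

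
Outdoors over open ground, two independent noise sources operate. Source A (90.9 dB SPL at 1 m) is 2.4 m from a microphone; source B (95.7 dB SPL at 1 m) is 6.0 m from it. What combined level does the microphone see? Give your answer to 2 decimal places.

At the listener: L_A = 90.9 − 20·log₁₀(2.4) = 83.296 dB; L_B = 95.7 − 20·log₁₀(6.0) = 80.137 dB.
Combined: 10·log₁₀(10^(83.296/10)+10^(80.137/10)) = 85.01 dB SPL.

85.01 dB SPL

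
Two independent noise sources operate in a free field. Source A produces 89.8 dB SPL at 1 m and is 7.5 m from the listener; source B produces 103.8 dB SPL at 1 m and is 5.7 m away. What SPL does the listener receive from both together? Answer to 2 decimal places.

88.78 dB SPL

At the listener: L_A = 89.8 − 20·log₁₀(7.5) = 72.299 dB; L_B = 103.8 − 20·log₁₀(5.7) = 88.683 dB.
Combined: 10·log₁₀(10^(72.299/10)+10^(88.683/10)) = 88.78 dB SPL.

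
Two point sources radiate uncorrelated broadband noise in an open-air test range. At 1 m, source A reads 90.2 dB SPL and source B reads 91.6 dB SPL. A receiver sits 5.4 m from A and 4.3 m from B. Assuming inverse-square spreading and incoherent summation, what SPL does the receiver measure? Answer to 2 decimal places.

80.57 dB SPL

At the listener: L_A = 90.2 − 20·log₁₀(5.4) = 75.552 dB; L_B = 91.6 − 20·log₁₀(4.3) = 78.931 dB.
Combined: 10·log₁₀(10^(75.552/10)+10^(78.931/10)) = 80.57 dB SPL.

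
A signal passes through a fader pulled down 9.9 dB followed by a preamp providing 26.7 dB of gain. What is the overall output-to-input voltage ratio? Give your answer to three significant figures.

6.92

Net gain = (−9.9) + 26.7 = 16.8 dB.
Voltage ratio = 10^(16.8/20) = 6.92.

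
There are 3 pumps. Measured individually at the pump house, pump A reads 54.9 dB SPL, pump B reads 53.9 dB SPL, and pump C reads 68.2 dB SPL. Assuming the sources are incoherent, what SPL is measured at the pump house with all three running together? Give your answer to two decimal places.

Incoherent sources sum as intensities:
L_total = 10·log₁₀(10^(54.9/10) + 10^(53.9/10) + 10^(68.2/10)) = 10·log₁₀(7161000) = 68.55 dB SPL.

68.55 dB SPL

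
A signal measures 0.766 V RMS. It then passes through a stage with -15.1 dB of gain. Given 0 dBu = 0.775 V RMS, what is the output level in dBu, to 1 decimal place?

-15.2 dBu

Input level: 20·log₁₀(0.766/0.775) = -0.10 dBu.
Output: -0.10 − 15.1 = -15.2 dBu.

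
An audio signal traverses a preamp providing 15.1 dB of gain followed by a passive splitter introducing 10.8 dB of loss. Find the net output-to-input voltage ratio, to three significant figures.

Net gain = 15.1 + (−10.8) = 4.3 dB.
Voltage ratio = 10^(4.3/20) = 1.64.

1.64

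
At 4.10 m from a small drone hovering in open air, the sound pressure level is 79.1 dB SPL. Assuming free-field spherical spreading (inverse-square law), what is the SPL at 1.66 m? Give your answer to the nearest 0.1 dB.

87.0 dB SPL

For a point source in a free field, ΔL = −20·log₁₀(d₂/d₁).
ΔL = −20·log₁₀(1.66/4.10) = 7.85 dB, so L₂ = 79.1 + (7.85) = 87.0 dB SPL.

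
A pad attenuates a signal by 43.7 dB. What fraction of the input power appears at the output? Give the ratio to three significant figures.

0.0000427

Power ratio = 10^(dB/10).
10^(-43.7/10) = 10^(-4.370) = 0.0000427.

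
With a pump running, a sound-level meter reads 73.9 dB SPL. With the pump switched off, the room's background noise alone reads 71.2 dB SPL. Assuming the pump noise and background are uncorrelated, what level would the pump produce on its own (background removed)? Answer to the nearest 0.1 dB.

70.6 dB SPL

Subtract intensities: L_src = 10·log₁₀(10^(L_total/10) − 10^(L_bg/10)).
L_src = 10·log₁₀(10^(73.9/10) − 10^(71.2/10)) = 10·log₁₀(11360000) = 70.6 dB SPL.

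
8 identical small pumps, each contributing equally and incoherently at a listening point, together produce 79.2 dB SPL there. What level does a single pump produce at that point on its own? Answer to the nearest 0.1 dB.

8 equal incoherent sources add 10·log₁₀(8) = 9.03 dB over one source.
L_one = 79.2 − 9.03 = 70.2 dB SPL.

70.2 dB SPL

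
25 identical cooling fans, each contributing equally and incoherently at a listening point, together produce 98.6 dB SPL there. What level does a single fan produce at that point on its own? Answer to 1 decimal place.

84.6 dB SPL

25 equal incoherent sources add 10·log₁₀(25) = 13.98 dB over one source.
L_one = 98.6 − 13.98 = 84.6 dB SPL.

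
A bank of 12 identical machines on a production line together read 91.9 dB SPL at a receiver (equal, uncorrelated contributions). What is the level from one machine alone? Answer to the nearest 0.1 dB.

81.1 dB SPL

12 equal incoherent sources add 10·log₁₀(12) = 10.79 dB over one source.
L_one = 91.9 − 10.79 = 81.1 dB SPL.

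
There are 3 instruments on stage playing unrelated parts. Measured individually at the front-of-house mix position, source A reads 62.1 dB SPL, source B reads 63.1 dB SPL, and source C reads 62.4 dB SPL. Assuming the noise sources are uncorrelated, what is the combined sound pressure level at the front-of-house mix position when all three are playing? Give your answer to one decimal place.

Add the sources as powers (linear), then convert back to dB:
L_total = 10·log₁₀(10^(62.1/10) + 10^(63.1/10) + 10^(62.4/10)) = 10·log₁₀(5401000) = 67.3 dB SPL.

67.3 dB SPL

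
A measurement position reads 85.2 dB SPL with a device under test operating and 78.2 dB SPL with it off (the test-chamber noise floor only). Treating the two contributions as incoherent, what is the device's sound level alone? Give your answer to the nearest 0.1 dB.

84.2 dB SPL

Remove the background by subtracting linear intensities:
L_src = 10·log₁₀(10^(85.2/10) − 10^(78.2/10)) = 10·log₁₀(265100000) = 84.2 dB SPL.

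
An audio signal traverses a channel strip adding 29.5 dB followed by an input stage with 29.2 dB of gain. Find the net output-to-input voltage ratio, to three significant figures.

Net gain = 29.5 + 29.2 = 58.7 dB.
Voltage ratio = 10^(58.7/20) = 861.

861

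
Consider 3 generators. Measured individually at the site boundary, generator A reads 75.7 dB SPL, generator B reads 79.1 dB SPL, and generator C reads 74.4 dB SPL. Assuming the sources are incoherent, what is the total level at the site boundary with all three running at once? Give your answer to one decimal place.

Add the sources as powers (linear), then convert back to dB:
L_total = 10·log₁₀(10^(75.7/10) + 10^(79.1/10) + 10^(74.4/10)) = 10·log₁₀(146000000) = 81.6 dB SPL.

81.6 dB SPL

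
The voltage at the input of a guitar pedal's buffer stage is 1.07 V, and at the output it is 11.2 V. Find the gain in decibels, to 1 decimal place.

20.4 dB

For a voltage ratio, dB = 20·log₁₀(V₂/V₁).
20·log₁₀(11.2/1.07) = 20·log₁₀(10.47) = 20.4 dB.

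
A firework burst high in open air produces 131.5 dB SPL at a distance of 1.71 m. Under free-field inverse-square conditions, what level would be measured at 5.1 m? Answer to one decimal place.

Free-field point source: level drops by 20·log₁₀ of the distance ratio.
ΔL = −20·log₁₀(5.1/1.71) = -9.49 dB, so L₂ = 131.5 + (-9.49) = 122.0 dB SPL.

122.0 dB SPL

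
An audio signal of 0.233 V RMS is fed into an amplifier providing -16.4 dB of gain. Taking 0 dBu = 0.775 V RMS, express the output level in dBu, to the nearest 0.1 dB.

-26.8 dBu

Input level: 20·log₁₀(0.233/0.775) = -10.44 dBu.
Output: -10.44 − 16.4 = -26.8 dBu.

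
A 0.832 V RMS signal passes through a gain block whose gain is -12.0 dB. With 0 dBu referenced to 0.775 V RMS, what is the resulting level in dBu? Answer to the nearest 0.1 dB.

-11.4 dBu

Input level: 20·log₁₀(0.832/0.775) = 0.62 dBu.
Output: 0.62 − 12.0 = -11.4 dBu.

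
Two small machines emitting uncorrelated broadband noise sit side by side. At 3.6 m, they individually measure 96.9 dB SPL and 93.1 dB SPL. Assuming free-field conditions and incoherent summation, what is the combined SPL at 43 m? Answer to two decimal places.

Combined at 3.6 m: 10·log₁₀(10^(96.9/10)+10^(93.1/10)) = 98.413 dB SPL.
Then apply −20·log₁₀(43/3.6) = -21.543 dB → 76.87 dB SPL.

76.87 dB SPL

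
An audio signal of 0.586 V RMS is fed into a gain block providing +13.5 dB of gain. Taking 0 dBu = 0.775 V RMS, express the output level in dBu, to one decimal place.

Input level: 20·log₁₀(0.586/0.775) = -2.43 dBu.
Output: -2.43 + 13.5 = +11.1 dBu.

+11.1 dBu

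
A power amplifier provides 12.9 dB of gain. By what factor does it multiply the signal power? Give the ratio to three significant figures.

Power ratio = 10^(dB/10).
10^(12.9/10) = 10^(1.290) = 19.5.

19.5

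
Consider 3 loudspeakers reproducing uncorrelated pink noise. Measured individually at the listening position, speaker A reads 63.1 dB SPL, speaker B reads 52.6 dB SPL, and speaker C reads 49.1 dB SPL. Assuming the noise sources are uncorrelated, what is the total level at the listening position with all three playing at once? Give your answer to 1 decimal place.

Incoherent sources sum as intensities:
L_total = 10·log₁₀(10^(63.1/10) + 10^(52.6/10) + 10^(49.1/10)) = 10·log₁₀(2305000) = 63.6 dB SPL.

63.6 dB SPL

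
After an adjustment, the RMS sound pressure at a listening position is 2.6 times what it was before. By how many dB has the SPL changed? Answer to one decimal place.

Sound pressure is an amplitude quantity: ΔL = 20·log₁₀(p₂/p₁).
20·log₁₀(2.6) = 8.3 dB.

8.3 dB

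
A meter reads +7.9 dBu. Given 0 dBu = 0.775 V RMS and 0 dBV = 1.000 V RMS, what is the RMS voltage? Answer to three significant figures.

1.92 V

V = 0.775 V × 10^(+7.9/20).
= 0.775 × 2.483 = 1.92 V.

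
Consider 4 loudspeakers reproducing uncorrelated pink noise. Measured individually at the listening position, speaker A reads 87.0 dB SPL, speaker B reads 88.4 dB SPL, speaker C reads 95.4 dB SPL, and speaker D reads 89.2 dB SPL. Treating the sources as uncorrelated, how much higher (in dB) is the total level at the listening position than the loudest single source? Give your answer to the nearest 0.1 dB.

2.0 dB

Uncorrelated sources add in intensity (power), not in dB.
L_total = 10·log₁₀(10^(87.0/10) + 10^(88.4/10) + 10^(95.4/10) + 10^(89.2/10)) = 97.40 dB SPL.
Excess over the loudest (95.4 dB): 97.40 − 95.4 = 2.0 dB.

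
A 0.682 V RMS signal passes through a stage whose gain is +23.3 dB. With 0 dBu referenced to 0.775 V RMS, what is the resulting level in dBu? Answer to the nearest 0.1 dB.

+22.2 dBu

Input level: 20·log₁₀(0.682/0.775) = -1.11 dBu.
Output: -1.11 + 23.3 = +22.2 dBu.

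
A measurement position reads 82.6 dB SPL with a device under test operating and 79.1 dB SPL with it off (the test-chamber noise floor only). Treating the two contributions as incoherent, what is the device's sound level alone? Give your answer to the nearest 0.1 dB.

Subtract intensities: L_src = 10·log₁₀(10^(L_total/10) − 10^(L_bg/10)).
L_src = 10·log₁₀(10^(82.6/10) − 10^(79.1/10)) = 10·log₁₀(100700000) = 80.0 dB SPL.

80.0 dB SPL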